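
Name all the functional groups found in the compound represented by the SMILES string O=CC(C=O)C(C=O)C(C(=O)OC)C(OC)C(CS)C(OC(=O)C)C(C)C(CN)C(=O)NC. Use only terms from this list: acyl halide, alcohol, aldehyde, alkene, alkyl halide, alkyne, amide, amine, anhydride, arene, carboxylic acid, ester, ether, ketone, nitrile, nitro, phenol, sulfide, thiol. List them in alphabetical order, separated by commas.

terminal –CHO: carbonyl C bonded to H and C → aldehyde.
pendant –CHO: carbonyl C bonded to C and H → aldehyde.
pendant –CHO: carbonyl C bonded to C and H → aldehyde.
pendant –COOCH3: carbonyl C bonded to C and –OCH3 → ester.
pendant –OCH3: C–O–C with sp³ C, no adjacent C=O → ether.
pendant –CH2SH → thiol.
pendant –OC(=O)CH3: an acyloxy group → ester.
pendant –CH2NH2: N on sp³ C, no adjacent C=O → amine.
–C(=O)NHCH3: carbonyl C bonded to C and to N → amide (the N is not an amine).

aldehyde, amide, amine, ester, ether, thiol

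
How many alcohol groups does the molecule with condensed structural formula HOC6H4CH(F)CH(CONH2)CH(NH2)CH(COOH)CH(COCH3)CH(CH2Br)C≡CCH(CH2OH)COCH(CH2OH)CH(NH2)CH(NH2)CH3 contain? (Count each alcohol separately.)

2

Reading the structure from left to right:
  HOC6H4: –OH attached directly to an aromatic ring → phenol (not alcohol); the ring itself is an arene.
  CH(F): halogen on an sp³ carbon → alkyl halide.
  CH(CONH2): pendant –CONH2: carbonyl C bonded to C and N → amide.
  CH(NH2): –NH2 on an sp³ carbon with no adjacent C=O → amine.
  CH(COOH): pendant –COOH: carbonyl C bonded to C and –OH → carboxylic acid.
  CH(COCH3): pendant –COCH3: carbonyl C bonded to two carbons → ketone.
  CH(CH2Br): pendant –CH2X: halogen on sp³ carbon → alkyl halide.
  C≡C: C≡C triple bond → alkyne.
  CH(CH2OH): pendant –CH2OH on an sp³ backbone C → alcohol.
  CO: –C(=O)– with carbon on both sides → ketone.
  CH(CH2OH): pendant –CH2OH on an sp³ backbone C → alcohol.
  CH(NH2): –NH2 on an sp³ carbon with no adjacent C=O → amine.
  CH(NH2): –NH2 on an sp³ carbon with no adjacent C=O → amine.
Alcohol appears at: CH(CH2OH), CH(CH2OH) → 2.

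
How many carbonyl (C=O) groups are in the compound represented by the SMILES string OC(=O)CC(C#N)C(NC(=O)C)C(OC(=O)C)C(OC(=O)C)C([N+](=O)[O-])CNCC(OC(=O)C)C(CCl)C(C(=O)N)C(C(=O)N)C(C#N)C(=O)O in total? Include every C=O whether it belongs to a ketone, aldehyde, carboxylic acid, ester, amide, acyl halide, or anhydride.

HOOC: carboxylic acid, 1 C=O (running total 1).
CH(NHCOCH3): amide, 1 C=O (running total 2).
CH(OCOCH3): ester, 1 C=O (running total 3).
CH(OCOCH3): ester, 1 C=O (running total 4).
CH(OCOCH3): ester, 1 C=O (running total 5).
CH(CONH2): amide, 1 C=O (running total 6).
CH(CONH2): amide, 1 C=O (running total 7).
COOH: carboxylic acid, 1 C=O (running total 8).

8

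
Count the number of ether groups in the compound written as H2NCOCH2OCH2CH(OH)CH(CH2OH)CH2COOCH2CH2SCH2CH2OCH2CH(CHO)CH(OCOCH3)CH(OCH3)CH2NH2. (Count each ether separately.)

3

Taking each segment in turn:
  H2NCO: –C(=O)NH2: carbonyl C bonded to C and to N → amide (the N is not a separate amine).
  CH2OCH2: C–O–C with sp³ carbons on both sides and no adjacent C=O → ether.
  CH(OH): –OH on an sp³ carbon → alcohol (secondary).
  CH(CH2OH): pendant –CH2OH on an sp³ backbone C → alcohol.
  CH2COOCH2: –C(=O)–O–C with C on the carbonyl side → ester.
  CH2SCH2: C–S–C linkage → sulfide (thioether).
  CH2OCH2: C–O–C with sp³ carbons on both sides and no adjacent C=O → ether.
  CH(CHO): pendant –CHO: carbonyl C bonded to C and H → aldehyde.
  CH(OCOCH3): pendant –OC(=O)CH3: an acyloxy group → ester.
  CH(OCH3): pendant –OCH3: C–O–C with sp³ C, no adjacent C=O → ether.
  CH2NH2: –NH2 on an sp³ carbon with no adjacent C=O → amine.
Ether appears at: CH2OCH2, CH2OCH2, CH(OCH3) → 3.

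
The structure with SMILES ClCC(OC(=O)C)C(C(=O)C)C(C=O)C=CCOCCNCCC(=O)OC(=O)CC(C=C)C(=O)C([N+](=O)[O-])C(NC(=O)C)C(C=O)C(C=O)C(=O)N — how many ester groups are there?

1

Taking each segment in turn:
  ClCH2: halogen on an sp³ carbon → alkyl halide.
  CH(OCOCH3): pendant –OC(=O)CH3: an acyloxy group → ester.
  CH(COCH3): pendant –COCH3: carbonyl C bonded to two carbons → ketone.
  CH(CHO): pendant –CHO: carbonyl C bonded to C and H → aldehyde.
  CH=CH: C=C double bond → alkene.
  CH2OCH2: C–O–C with sp³ carbons on both sides and no adjacent C=O → ether.
  CH2NHCH2: C–N–C with sp³ carbons and no adjacent C=O → amine (secondary).
  CH2CO-O-COCH2: two acyl groups sharing one oxygen, –C(=O)–O–C(=O)– → anhydride.
  CH(CH=CH2): pendant –CH=CH2: C=C double bond → alkene.
  CO: –C(=O)– with carbon on both sides → ketone.
  CH(NO2): –NO2 on an sp³ carbon → nitro (the N=O is not a carbonyl).
  CH(NHCOCH3): pendant –NHC(=O)CH3: N bonded to a carbonyl → amide (not amine).
  CH(CHO): pendant –CHO: carbonyl C bonded to C and H → aldehyde.
  CH(CHO): pendant –CHO: carbonyl C bonded to C and H → aldehyde.
  CONH2: –C(=O)NH2: carbonyl C bonded to C and to N → amide (the N is not a separate amine).
Ester appears at: CH(OCOCH3) → 1.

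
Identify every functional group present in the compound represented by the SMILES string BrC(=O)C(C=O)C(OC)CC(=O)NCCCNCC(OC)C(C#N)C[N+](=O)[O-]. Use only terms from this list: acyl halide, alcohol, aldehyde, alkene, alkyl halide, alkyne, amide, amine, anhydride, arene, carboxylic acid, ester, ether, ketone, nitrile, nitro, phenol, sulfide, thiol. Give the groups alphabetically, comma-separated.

acyl halide, aldehyde, amide, amine, ether, nitrile, nitro

–C(=O)Br: carbonyl C bonded to C and to a halogen → acyl halide (not alkyl halide).
pendant –CHO: carbonyl C bonded to C and H → aldehyde.
pendant –OCH3: C–O–C with sp³ C, no adjacent C=O → ether.
–C(=O)–N– linkage → amide (the N is not an amine).
C–N–C with sp³ carbons and no adjacent C=O → amine (secondary).
pendant –OCH3: C–O–C with sp³ C, no adjacent C=O → ether.
pendant –C≡N: nitrile.
–NO2 on carbon → nitro group.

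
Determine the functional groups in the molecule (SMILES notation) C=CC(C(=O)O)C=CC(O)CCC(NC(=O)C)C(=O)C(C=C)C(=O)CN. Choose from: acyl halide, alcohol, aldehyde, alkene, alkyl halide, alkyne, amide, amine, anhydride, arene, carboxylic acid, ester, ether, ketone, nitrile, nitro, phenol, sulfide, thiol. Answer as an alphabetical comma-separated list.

alcohol, alkene, amide, amine, carboxylic acid, ketone

Reading the structure from left to right:
  CH2=CH: C=C double bond → alkene.
  CH(COOH): pendant –COOH: carbonyl C bonded to C and –OH → carboxylic acid.
  CH=CH: C=C double bond → alkene.
  CH(OH): –OH on an sp³ carbon → alcohol (secondary).
  CH(NHCOCH3): pendant –NHC(=O)CH3: N bonded to a carbonyl → amide (not amine).
  CO: –C(=O)– with carbon on both sides → ketone.
  CH(CH=CH2): pendant –CH=CH2: C=C double bond → alkene.
  CO: –C(=O)– with carbon on both sides → ketone.
  CH2NH2: –NH2 on an sp³ carbon with no adjacent C=O → amine.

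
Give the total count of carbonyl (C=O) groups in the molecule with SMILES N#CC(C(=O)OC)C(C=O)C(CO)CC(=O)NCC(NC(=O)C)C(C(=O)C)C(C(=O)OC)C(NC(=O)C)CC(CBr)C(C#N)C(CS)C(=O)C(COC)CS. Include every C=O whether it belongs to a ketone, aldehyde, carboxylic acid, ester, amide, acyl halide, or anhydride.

CH(COOCH3): ester, 1 C=O (running total 1).
CH(CHO): aldehyde, 1 C=O (running total 2).
CH2CONHCH2: amide, 1 C=O (running total 3).
CH(NHCOCH3): amide, 1 C=O (running total 4).
CH(COCH3): ketone, 1 C=O (running total 5).
CH(COOCH3): ester, 1 C=O (running total 6).
CH(NHCOCH3): amide, 1 C=O (running total 7).
CO: ketone, 1 C=O (running total 8).

8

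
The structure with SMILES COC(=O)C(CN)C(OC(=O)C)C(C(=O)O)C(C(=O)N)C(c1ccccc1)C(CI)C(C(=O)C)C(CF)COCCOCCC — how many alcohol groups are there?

Reading the structure from left to right:
  CH3OOC: CH3O–C(=O)–: carbonyl C bonded to C and to –OCH3 → ester (not ketone + ether).
  CH(CH2NH2): pendant –CH2NH2: N on sp³ C, no adjacent C=O → amine.
  CH(OCOCH3): pendant –OC(=O)CH3: an acyloxy group → ester.
  CH(COOH): pendant –COOH: carbonyl C bonded to C and –OH → carboxylic acid.
  CH(CONH2): pendant –CONH2: carbonyl C bonded to C and N → amide.
  CH(C6H5): pendant –C6H5: benzene ring → arene.
  CH(CH2I): pendant –CH2X: halogen on sp³ carbon → alkyl halide.
  CH(COCH3): pendant –COCH3: carbonyl C bonded to two carbons → ketone.
  CH(CH2F): pendant –CH2X: halogen on sp³ carbon → alkyl halide.
  CH2OCH2: C–O–C with sp³ carbons on both sides and no adjacent C=O → ether.
  CH2OCH2: C–O–C with sp³ carbons on both sides and no adjacent C=O → ether.
No segment is a alcohol: CH(COOH) is carboxylic acid, not alcohol; CH(COCH3) is ketone, not alcohol; CH2OCH2 is ether, not alcohol. → 0.

0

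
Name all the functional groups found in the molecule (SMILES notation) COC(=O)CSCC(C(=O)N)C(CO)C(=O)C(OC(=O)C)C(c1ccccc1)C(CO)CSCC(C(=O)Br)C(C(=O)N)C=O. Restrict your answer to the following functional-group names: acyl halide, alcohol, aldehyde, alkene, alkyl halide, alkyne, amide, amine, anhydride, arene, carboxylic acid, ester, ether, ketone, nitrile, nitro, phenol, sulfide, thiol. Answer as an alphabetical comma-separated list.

Working along the chain:
  CH3OOC: CH3O–C(=O)–: carbonyl C bonded to C and to –OCH3 → ester (not ketone + ether).
  CH2SCH2: C–S–C linkage → sulfide (thioether).
  CH(CONH2): pendant –CONH2: carbonyl C bonded to C and N → amide.
  CH(CH2OH): pendant –CH2OH on an sp³ backbone C → alcohol.
  CO: –C(=O)– with carbon on both sides → ketone.
  CH(OCOCH3): pendant –OC(=O)CH3: an acyloxy group → ester.
  CH(C6H5): pendant –C6H5: benzene ring → arene.
  CH(CH2OH): pendant –CH2OH on an sp³ backbone C → alcohol.
  CH2SCH2: C–S–C linkage → sulfide (thioether).
  CH(COBr): pendant –C(=O)X: carbonyl C bonded to C and halogen → acyl halide.
  CH(CONH2): pendant –CONH2: carbonyl C bonded to C and N → amide.
  CHO: terminal –CHO: carbonyl C bonded to H and C → aldehyde.

acyl halide, alcohol, aldehyde, amide, arene, ester, ketone, sulfide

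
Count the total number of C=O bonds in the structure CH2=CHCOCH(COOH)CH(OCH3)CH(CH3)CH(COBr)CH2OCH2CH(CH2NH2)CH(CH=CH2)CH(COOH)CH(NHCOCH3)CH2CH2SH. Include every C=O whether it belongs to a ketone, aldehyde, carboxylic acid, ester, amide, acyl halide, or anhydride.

CO: ketone, 1 C=O (running total 1).
CH(COOH): carboxylic acid, 1 C=O (running total 2).
CH(COBr): acyl halide, 1 C=O (running total 3).
CH(COOH): carboxylic acid, 1 C=O (running total 4).
CH(NHCOCH3): amide, 1 C=O (running total 5).

5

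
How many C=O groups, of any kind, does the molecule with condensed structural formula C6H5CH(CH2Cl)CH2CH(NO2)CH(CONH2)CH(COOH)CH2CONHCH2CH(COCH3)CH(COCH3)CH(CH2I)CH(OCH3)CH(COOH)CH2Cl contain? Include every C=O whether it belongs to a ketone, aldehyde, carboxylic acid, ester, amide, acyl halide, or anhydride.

CH(CONH2): amide, 1 C=O (running total 1).
CH(COOH): carboxylic acid, 1 C=O (running total 2).
CH2CONHCH2: amide, 1 C=O (running total 3).
CH(COCH3): ketone, 1 C=O (running total 4).
CH(COCH3): ketone, 1 C=O (running total 5).
CH(COOH): carboxylic acid, 1 C=O (running total 6).

6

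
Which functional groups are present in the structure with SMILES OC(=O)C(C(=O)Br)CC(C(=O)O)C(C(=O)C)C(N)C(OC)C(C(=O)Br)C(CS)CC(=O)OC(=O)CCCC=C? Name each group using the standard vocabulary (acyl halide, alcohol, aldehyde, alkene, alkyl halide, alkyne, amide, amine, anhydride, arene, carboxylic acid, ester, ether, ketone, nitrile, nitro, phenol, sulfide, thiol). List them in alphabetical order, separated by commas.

acyl halide, alkene, amine, anhydride, carboxylic acid, ether, ketone, thiol

–COOH: carbonyl C bonded to –OH and C → carboxylic acid (the –OH is not a separate alcohol).
pendant –C(=O)X: carbonyl C bonded to C and halogen → acyl halide.
pendant –COOH: carbonyl C bonded to C and –OH → carboxylic acid.
pendant –COCH3: carbonyl C bonded to two carbons → ketone.
–NH2 on an sp³ carbon with no adjacent C=O → amine.
pendant –OCH3: C–O–C with sp³ C, no adjacent C=O → ether.
pendant –C(=O)X: carbonyl C bonded to C and halogen → acyl halide.
pendant –CH2SH → thiol.
two acyl groups sharing one oxygen, –C(=O)–O–C(=O)– → anhydride.
C=C double bond → alkene.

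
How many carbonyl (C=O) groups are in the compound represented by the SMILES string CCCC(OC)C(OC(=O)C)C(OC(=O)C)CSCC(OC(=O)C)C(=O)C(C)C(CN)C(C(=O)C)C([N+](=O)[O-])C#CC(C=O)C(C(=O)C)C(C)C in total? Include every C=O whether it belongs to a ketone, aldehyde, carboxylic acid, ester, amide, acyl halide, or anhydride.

7

CH(OCOCH3): ester, 1 C=O (running total 1).
CH(OCOCH3): ester, 1 C=O (running total 2).
CH(OCOCH3): ester, 1 C=O (running total 3).
CO: ketone, 1 C=O (running total 4).
CH(COCH3): ketone, 1 C=O (running total 5).
CH(CHO): aldehyde, 1 C=O (running total 6).
CH(COCH3): ketone, 1 C=O (running total 7).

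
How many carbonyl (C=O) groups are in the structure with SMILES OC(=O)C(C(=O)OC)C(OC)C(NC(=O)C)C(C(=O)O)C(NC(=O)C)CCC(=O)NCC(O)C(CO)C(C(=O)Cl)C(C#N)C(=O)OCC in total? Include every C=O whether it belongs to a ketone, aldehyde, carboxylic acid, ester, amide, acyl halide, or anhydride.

HOOC: carboxylic acid, 1 C=O (running total 1).
CH(COOCH3): ester, 1 C=O (running total 2).
CH(NHCOCH3): amide, 1 C=O (running total 3).
CH(COOH): carboxylic acid, 1 C=O (running total 4).
CH(NHCOCH3): amide, 1 C=O (running total 5).
CH2CONHCH2: amide, 1 C=O (running total 6).
CH(COCl): acyl halide, 1 C=O (running total 7).
COOCH2CH3: ester, 1 C=O (running total 8).

8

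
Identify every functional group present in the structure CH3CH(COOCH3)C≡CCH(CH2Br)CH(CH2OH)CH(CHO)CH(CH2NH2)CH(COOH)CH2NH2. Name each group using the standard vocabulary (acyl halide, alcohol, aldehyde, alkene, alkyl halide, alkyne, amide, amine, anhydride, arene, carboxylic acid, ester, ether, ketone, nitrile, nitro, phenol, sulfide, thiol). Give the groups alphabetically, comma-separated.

pendant –COOCH3: carbonyl C bonded to C and –OCH3 → ester.
C≡C triple bond → alkyne.
pendant –CH2X: halogen on sp³ carbon → alkyl halide.
pendant –CH2OH on an sp³ backbone C → alcohol.
pendant –CHO: carbonyl C bonded to C and H → aldehyde.
pendant –CH2NH2: N on sp³ C, no adjacent C=O → amine.
pendant –COOH: carbonyl C bonded to C and –OH → carboxylic acid.
–NH2 on an sp³ carbon with no adjacent C=O → amine.

alcohol, aldehyde, alkyl halide, alkyne, amine, carboxylic acid, ester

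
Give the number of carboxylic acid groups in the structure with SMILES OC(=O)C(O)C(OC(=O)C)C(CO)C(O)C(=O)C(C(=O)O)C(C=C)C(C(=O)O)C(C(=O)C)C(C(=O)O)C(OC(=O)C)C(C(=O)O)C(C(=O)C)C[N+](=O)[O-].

5

–COOH: carbonyl C bonded to –OH and C → carboxylic acid (the –OH is not a separate alcohol).
–OH on an sp³ carbon → alcohol (secondary).
pendant –OC(=O)CH3: an acyloxy group → ester.
pendant –CH2OH on an sp³ backbone C → alcohol.
–OH on an sp³ carbon → alcohol (secondary).
–C(=O)– with carbon on both sides → ketone.
pendant –COOH: carbonyl C bonded to C and –OH → carboxylic acid.
pendant –CH=CH2: C=C double bond → alkene.
pendant –COOH: carbonyl C bonded to C and –OH → carboxylic acid.
pendant –COCH3: carbonyl C bonded to two carbons → ketone.
pendant –COOH: carbonyl C bonded to C and –OH → carboxylic acid.
pendant –OC(=O)CH3: an acyloxy group → ester.
pendant –COOH: carbonyl C bonded to C and –OH → carboxylic acid.
pendant –COCH3: carbonyl C bonded to two carbons → ketone.
–NO2 on carbon → nitro group.
Carboxylic acid appears at: HOOC, CH(COOH), CH(COOH), CH(COOH), CH(COOH) → 5.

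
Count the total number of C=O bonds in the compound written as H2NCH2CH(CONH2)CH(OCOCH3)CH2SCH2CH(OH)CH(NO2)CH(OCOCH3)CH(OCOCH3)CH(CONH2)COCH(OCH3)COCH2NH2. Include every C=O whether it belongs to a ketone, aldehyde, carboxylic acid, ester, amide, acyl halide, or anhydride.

CH(CONH2): amide, 1 C=O (running total 1).
CH(OCOCH3): ester, 1 C=O (running total 2).
CH(OCOCH3): ester, 1 C=O (running total 3).
CH(OCOCH3): ester, 1 C=O (running total 4).
CH(CONH2): amide, 1 C=O (running total 5).
CO: ketone, 1 C=O (running total 6).
CO: ketone, 1 C=O (running total 7).

7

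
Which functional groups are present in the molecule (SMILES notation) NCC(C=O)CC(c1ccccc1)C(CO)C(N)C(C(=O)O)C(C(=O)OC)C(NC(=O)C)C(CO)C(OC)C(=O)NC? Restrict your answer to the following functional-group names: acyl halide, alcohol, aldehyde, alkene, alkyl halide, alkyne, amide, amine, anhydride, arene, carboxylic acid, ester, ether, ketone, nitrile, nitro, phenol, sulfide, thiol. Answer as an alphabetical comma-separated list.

alcohol, aldehyde, amide, amine, arene, carboxylic acid, ester, ether

–NH2 on an sp³ carbon with no adjacent C=O → amine.
pendant –CHO: carbonyl C bonded to C and H → aldehyde.
pendant –C6H5: benzene ring → arene.
pendant –CH2OH on an sp³ backbone C → alcohol.
–NH2 on an sp³ carbon with no adjacent C=O → amine.
pendant –COOH: carbonyl C bonded to C and –OH → carboxylic acid.
pendant –COOCH3: carbonyl C bonded to C and –OCH3 → ester.
pendant –NHC(=O)CH3: N bonded to a carbonyl → amide (not amine).
pendant –CH2OH on an sp³ backbone C → alcohol.
pendant –OCH3: C–O–C with sp³ C, no adjacent C=O → ether.
–C(=O)NHCH3: carbonyl C bonded to C and to N → amide (the N is not an amine).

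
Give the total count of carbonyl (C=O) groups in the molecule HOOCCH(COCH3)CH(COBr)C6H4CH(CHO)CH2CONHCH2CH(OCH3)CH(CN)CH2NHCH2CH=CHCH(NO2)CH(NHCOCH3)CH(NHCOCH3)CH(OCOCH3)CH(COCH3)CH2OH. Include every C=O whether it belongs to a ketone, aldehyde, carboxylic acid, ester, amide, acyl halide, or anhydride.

9

HOOC: carboxylic acid, 1 C=O (running total 1).
CH(COCH3): ketone, 1 C=O (running total 2).
CH(COBr): acyl halide, 1 C=O (running total 3).
CH(CHO): aldehyde, 1 C=O (running total 4).
CH2CONHCH2: amide, 1 C=O (running total 5).
CH(NHCOCH3): amide, 1 C=O (running total 6).
CH(NHCOCH3): amide, 1 C=O (running total 7).
CH(OCOCH3): ester, 1 C=O (running total 8).
CH(COCH3): ketone, 1 C=O (running total 9).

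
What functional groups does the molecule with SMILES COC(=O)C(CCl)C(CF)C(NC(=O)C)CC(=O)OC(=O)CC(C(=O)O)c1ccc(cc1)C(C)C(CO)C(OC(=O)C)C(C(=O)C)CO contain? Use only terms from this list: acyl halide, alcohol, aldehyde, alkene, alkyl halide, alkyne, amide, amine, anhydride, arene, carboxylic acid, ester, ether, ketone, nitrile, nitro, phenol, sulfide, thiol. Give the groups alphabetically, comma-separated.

alcohol, alkyl halide, amide, anhydride, arene, carboxylic acid, ester, ketone

CH3O–C(=O)–: carbonyl C bonded to C and to –OCH3 → ester (not ketone + ether).
pendant –CH2X: halogen on sp³ carbon → alkyl halide.
pendant –CH2X: halogen on sp³ carbon → alkyl halide.
pendant –NHC(=O)CH3: N bonded to a carbonyl → amide (not amine).
two acyl groups sharing one oxygen, –C(=O)–O–C(=O)– → anhydride.
pendant –COOH: carbonyl C bonded to C and –OH → carboxylic acid.
para-disubstituted benzene ring → arene.
pendant –CH2OH on an sp³ backbone C → alcohol.
pendant –OC(=O)CH3: an acyloxy group → ester.
pendant –COCH3: carbonyl C bonded to two carbons → ketone.
–OH on an sp³ carbon → alcohol.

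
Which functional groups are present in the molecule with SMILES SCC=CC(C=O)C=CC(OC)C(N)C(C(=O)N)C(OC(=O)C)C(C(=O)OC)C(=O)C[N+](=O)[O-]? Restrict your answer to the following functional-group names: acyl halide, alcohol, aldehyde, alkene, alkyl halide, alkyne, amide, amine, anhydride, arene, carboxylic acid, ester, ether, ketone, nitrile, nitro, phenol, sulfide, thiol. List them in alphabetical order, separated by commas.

Taking each segment in turn:
  HSCH2: –SH on an sp³ carbon → thiol.
  CH=CH: C=C double bond → alkene.
  CH(CHO): pendant –CHO: carbonyl C bonded to C and H → aldehyde.
  CH=CH: C=C double bond → alkene.
  CH(OCH3): pendant –OCH3: C–O–C with sp³ C, no adjacent C=O → ether.
  CH(NH2): –NH2 on an sp³ carbon with no adjacent C=O → amine.
  CH(CONH2): pendant –CONH2: carbonyl C bonded to C and N → amide.
  CH(OCOCH3): pendant –OC(=O)CH3: an acyloxy group → ester.
  CH(COOCH3): pendant –COOCH3: carbonyl C bonded to C and –OCH3 → ester.
  CO: –C(=O)– with carbon on both sides → ketone.
  CH2NO2: –NO2 on carbon → nitro group.

aldehyde, alkene, amide, amine, ester, ether, ketone, nitro, thiol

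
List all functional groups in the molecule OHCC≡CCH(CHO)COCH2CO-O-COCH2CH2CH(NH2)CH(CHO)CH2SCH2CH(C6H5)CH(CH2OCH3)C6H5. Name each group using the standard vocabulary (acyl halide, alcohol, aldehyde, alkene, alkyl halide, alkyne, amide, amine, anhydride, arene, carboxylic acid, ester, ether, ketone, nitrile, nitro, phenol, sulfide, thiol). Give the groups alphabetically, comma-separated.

aldehyde, alkyne, amine, anhydride, arene, ether, ketone, sulfide

terminal –CHO: carbonyl C bonded to H and C → aldehyde.
C≡C triple bond → alkyne.
pendant –CHO: carbonyl C bonded to C and H → aldehyde.
–C(=O)– with carbon on both sides → ketone.
two acyl groups sharing one oxygen, –C(=O)–O–C(=O)– → anhydride.
–NH2 on an sp³ carbon with no adjacent C=O → amine.
pendant –CHO: carbonyl C bonded to C and H → aldehyde.
C–S–C linkage → sulfide (thioether).
pendant –C6H5: benzene ring → arene.
pendant –CH2OCH3: C–O–C linkage → ether.
–C6H5 phenyl ring → arene.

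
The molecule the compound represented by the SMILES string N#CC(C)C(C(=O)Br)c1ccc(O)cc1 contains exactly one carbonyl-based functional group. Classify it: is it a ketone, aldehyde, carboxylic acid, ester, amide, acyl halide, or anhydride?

The carbonyl is in the CH(COBr) segment: pendant –C(=O)X: carbonyl C bonded to C and halogen → acyl halide.

acyl halide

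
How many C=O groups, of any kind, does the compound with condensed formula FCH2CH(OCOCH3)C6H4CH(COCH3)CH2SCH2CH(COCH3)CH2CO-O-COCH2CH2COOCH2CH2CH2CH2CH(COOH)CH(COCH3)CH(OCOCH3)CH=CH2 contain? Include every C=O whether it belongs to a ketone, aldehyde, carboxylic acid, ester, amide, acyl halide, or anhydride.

9

CH(OCOCH3): ester, 1 C=O (running total 1).
CH(COCH3): ketone, 1 C=O (running total 2).
CH(COCH3): ketone, 1 C=O (running total 3).
CH2CO-O-COCH2: anhydride, 2 C=O (running total 5).
CH2COOCH2: ester, 1 C=O (running total 6).
CH(COOH): carboxylic acid, 1 C=O (running total 7).
CH(COCH3): ketone, 1 C=O (running total 8).
CH(OCOCH3): ester, 1 C=O (running total 9).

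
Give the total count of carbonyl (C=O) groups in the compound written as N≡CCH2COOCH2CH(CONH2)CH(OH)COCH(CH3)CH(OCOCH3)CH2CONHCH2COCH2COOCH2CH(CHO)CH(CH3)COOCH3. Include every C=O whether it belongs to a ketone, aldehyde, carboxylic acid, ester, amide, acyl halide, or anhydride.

9

CH2COOCH2: ester, 1 C=O (running total 1).
CH(CONH2): amide, 1 C=O (running total 2).
CO: ketone, 1 C=O (running total 3).
CH(OCOCH3): ester, 1 C=O (running total 4).
CH2CONHCH2: amide, 1 C=O (running total 5).
CO: ketone, 1 C=O (running total 6).
CH2COOCH2: ester, 1 C=O (running total 7).
CH(CHO): aldehyde, 1 C=O (running total 8).
COOCH3: ester, 1 C=O (running total 9).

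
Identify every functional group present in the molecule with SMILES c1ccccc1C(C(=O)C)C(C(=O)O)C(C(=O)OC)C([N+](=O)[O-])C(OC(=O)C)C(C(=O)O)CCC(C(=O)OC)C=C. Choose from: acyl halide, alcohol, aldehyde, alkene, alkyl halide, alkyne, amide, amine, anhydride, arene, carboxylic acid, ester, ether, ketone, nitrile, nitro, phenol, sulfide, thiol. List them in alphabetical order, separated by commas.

C6H5– phenyl ring → arene.
pendant –COCH3: carbonyl C bonded to two carbons → ketone.
pendant –COOH: carbonyl C bonded to C and –OH → carboxylic acid.
pendant –COOCH3: carbonyl C bonded to C and –OCH3 → ester.
–NO2 on an sp³ carbon → nitro (the N=O is not a carbonyl).
pendant –OC(=O)CH3: an acyloxy group → ester.
pendant –COOH: carbonyl C bonded to C and –OH → carboxylic acid.
pendant –COOCH3: carbonyl C bonded to C and –OCH3 → ester.
C=C double bond → alkene.

alkene, arene, carboxylic acid, ester, ketone, nitro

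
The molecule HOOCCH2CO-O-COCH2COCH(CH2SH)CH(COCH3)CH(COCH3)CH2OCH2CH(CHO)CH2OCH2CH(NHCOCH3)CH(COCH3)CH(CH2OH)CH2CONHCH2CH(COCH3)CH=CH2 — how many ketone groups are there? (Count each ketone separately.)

5

–COOH: carbonyl C bonded to –OH and C → carboxylic acid (the –OH is not a separate alcohol).
two acyl groups sharing one oxygen, –C(=O)–O–C(=O)– → anhydride.
–C(=O)– with carbon on both sides → ketone.
pendant –CH2SH → thiol.
pendant –COCH3: carbonyl C bonded to two carbons → ketone.
pendant –COCH3: carbonyl C bonded to two carbons → ketone.
C–O–C with sp³ carbons on both sides and no adjacent C=O → ether.
pendant –CHO: carbonyl C bonded to C and H → aldehyde.
C–O–C with sp³ carbons on both sides and no adjacent C=O → ether.
pendant –NHC(=O)CH3: N bonded to a carbonyl → amide (not amine).
pendant –COCH3: carbonyl C bonded to two carbons → ketone.
pendant –CH2OH on an sp³ backbone C → alcohol.
–C(=O)–N– linkage → amide (the N is not an amine).
pendant –COCH3: carbonyl C bonded to two carbons → ketone.
C=C double bond → alkene.
Ketone appears at: CO, CH(COCH3), CH(COCH3), CH(COCH3), CH(COCH3) → 5.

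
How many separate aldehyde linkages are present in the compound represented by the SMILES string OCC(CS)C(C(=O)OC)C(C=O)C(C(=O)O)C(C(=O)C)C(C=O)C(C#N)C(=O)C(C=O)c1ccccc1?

3

HO– on an sp³ carbon → alcohol.
pendant –CH2SH → thiol.
pendant –COOCH3: carbonyl C bonded to C and –OCH3 → ester.
pendant –CHO: carbonyl C bonded to C and H → aldehyde.
pendant –COOH: carbonyl C bonded to C and –OH → carboxylic acid.
pendant –COCH3: carbonyl C bonded to two carbons → ketone.
pendant –CHO: carbonyl C bonded to C and H → aldehyde.
pendant –C≡N: nitrile.
–C(=O)– with carbon on both sides → ketone.
pendant –CHO: carbonyl C bonded to C and H → aldehyde.
–C6H5 phenyl ring → arene.
Aldehyde appears at: CH(CHO), CH(CHO), CH(CHO) → 3.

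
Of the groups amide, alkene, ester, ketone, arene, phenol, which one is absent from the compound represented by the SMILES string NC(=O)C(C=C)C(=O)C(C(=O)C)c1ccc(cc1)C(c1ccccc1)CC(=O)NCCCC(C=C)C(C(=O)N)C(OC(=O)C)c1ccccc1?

phenol

ketone: present (CO — –C(=O)– with carbon on both sides → ketone).
alkene: present (CH(CH=CH2) — pendant –CH=CH2: C=C double bond → alkene).
arene: present (C6H4 — para-disubstituted benzene ring → arene).
amide: present (H2NCO — –C(=O)NH2: carbonyl C bonded to C and to N → amide (the N is not a separate amine)).
ester: present (CH(OCOCH3) — pendant –OC(=O)CH3: an acyloxy group → ester).
phenol: no segment matches this pattern.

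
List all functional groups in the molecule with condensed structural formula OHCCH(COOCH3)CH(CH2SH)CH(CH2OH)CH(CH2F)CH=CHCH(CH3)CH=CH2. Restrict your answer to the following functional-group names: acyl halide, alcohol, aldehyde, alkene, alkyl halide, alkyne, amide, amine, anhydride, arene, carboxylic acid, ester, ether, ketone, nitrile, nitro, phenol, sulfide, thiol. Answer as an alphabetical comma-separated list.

terminal –CHO: carbonyl C bonded to H and C → aldehyde.
pendant –COOCH3: carbonyl C bonded to C and –OCH3 → ester.
pendant –CH2SH → thiol.
pendant –CH2OH on an sp³ backbone C → alcohol.
pendant –CH2X: halogen on sp³ carbon → alkyl halide.
C=C double bond → alkene.
C=C double bond → alkene.

alcohol, aldehyde, alkene, alkyl halide, ester, thiol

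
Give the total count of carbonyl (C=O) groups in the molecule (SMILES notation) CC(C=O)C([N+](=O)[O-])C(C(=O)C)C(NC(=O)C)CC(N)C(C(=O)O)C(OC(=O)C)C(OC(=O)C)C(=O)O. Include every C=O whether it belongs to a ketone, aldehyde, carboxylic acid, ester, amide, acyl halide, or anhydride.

7

CH(CHO): aldehyde, 1 C=O (running total 1).
CH(COCH3): ketone, 1 C=O (running total 2).
CH(NHCOCH3): amide, 1 C=O (running total 3).
CH(COOH): carboxylic acid, 1 C=O (running total 4).
CH(OCOCH3): ester, 1 C=O (running total 5).
CH(OCOCH3): ester, 1 C=O (running total 6).
COOH: carboxylic acid, 1 C=O (running total 7).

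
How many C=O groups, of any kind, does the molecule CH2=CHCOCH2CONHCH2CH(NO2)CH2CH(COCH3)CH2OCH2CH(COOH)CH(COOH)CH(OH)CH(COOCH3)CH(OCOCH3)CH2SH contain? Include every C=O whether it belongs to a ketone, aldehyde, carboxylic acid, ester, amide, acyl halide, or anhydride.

7

CO: ketone, 1 C=O (running total 1).
CH2CONHCH2: amide, 1 C=O (running total 2).
CH(COCH3): ketone, 1 C=O (running total 3).
CH(COOH): carboxylic acid, 1 C=O (running total 4).
CH(COOH): carboxylic acid, 1 C=O (running total 5).
CH(COOCH3): ester, 1 C=O (running total 6).
CH(OCOCH3): ester, 1 C=O (running total 7).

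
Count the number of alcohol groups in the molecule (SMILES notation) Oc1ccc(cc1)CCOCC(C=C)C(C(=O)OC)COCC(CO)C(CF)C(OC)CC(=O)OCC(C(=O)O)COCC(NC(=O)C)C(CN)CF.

1

–OH attached directly to an aromatic ring → phenol (not alcohol); the ring itself is an arene.
C–O–C with sp³ carbons on both sides and no adjacent C=O → ether.
pendant –CH=CH2: C=C double bond → alkene.
pendant –COOCH3: carbonyl C bonded to C and –OCH3 → ester.
C–O–C with sp³ carbons on both sides and no adjacent C=O → ether.
pendant –CH2OH on an sp³ backbone C → alcohol.
pendant –CH2X: halogen on sp³ carbon → alkyl halide.
pendant –OCH3: C–O–C with sp³ C, no adjacent C=O → ether.
–C(=O)–O–C with C on the carbonyl side → ester.
pendant –COOH: carbonyl C bonded to C and –OH → carboxylic acid.
C–O–C with sp³ carbons on both sides and no adjacent C=O → ether.
pendant –NHC(=O)CH3: N bonded to a carbonyl → amide (not amine).
pendant –CH2NH2: N on sp³ C, no adjacent C=O → amine.
halogen on an sp³ carbon → alkyl halide.
Alcohol appears at: CH(CH2OH) → 1.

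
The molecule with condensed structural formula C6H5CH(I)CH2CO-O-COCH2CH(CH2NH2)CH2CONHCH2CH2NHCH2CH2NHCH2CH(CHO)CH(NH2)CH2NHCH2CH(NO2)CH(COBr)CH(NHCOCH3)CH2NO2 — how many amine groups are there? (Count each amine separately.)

5

Working along the chain:
  C6H5: C6H5– phenyl ring → arene.
  CH(I): halogen on an sp³ carbon → alkyl halide.
  CH2CO-O-COCH2: two acyl groups sharing one oxygen, –C(=O)–O–C(=O)– → anhydride.
  CH(CH2NH2): pendant –CH2NH2: N on sp³ C, no adjacent C=O → amine.
  CH2CONHCH2: –C(=O)–N– linkage → amide (the N is not an amine).
  CH2NHCH2: C–N–C with sp³ carbons and no adjacent C=O → amine (secondary).
  CH2NHCH2: C–N–C with sp³ carbons and no adjacent C=O → amine (secondary).
  CH(CHO): pendant –CHO: carbonyl C bonded to C and H → aldehyde.
  CH(NH2): –NH2 on an sp³ carbon with no adjacent C=O → amine.
  CH2NHCH2: C–N–C with sp³ carbons and no adjacent C=O → amine (secondary).
  CH(NO2): –NO2 on an sp³ carbon → nitro (the N=O is not a carbonyl).
  CH(COBr): pendant –C(=O)X: carbonyl C bonded to C and halogen → acyl halide.
  CH(NHCOCH3): pendant –NHC(=O)CH3: N bonded to a carbonyl → amide (not amine).
  CH2NO2: –NO2 on carbon → nitro group.
Amine appears at: CH(CH2NH2), CH2NHCH2, CH2NHCH2, CH(NH2), CH2NHCH2 → 5.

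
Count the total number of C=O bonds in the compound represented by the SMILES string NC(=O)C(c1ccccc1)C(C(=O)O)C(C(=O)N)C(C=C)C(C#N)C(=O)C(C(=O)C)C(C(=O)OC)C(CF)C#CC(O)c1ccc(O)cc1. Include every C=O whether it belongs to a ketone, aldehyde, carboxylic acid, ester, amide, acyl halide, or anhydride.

6

H2NCO: amide, 1 C=O (running total 1).
CH(COOH): carboxylic acid, 1 C=O (running total 2).
CH(CONH2): amide, 1 C=O (running total 3).
CO: ketone, 1 C=O (running total 4).
CH(COCH3): ketone, 1 C=O (running total 5).
CH(COOCH3): ester, 1 C=O (running total 6).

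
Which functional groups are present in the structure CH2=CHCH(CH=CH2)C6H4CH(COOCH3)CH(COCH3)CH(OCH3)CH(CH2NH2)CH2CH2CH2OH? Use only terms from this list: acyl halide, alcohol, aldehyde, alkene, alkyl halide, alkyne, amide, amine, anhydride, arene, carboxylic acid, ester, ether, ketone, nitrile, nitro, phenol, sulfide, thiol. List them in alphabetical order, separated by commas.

alcohol, alkene, amine, arene, ester, ether, ketone

C=C double bond → alkene.
pendant –CH=CH2: C=C double bond → alkene.
para-disubstituted benzene ring → arene.
pendant –COOCH3: carbonyl C bonded to C and –OCH3 → ester.
pendant –COCH3: carbonyl C bonded to two carbons → ketone.
pendant –OCH3: C–O–C with sp³ C, no adjacent C=O → ether.
pendant –CH2NH2: N on sp³ C, no adjacent C=O → amine.
–OH on an sp³ carbon → alcohol.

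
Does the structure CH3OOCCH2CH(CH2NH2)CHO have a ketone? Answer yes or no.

no

Working along the chain:
  CH3OOC: CH3O–C(=O)–: carbonyl C bonded to C and to –OCH3 → ester (not ketone + ether).
  CH(CH2NH2): pendant –CH2NH2: N on sp³ C, no adjacent C=O → amine.
  CHO: terminal –CHO: carbonyl C bonded to H and C → aldehyde.
In CH3OOC, the C=O is bonded to an –O–C group, which defines an ester, not a ketone. In CHO, the carbonyl carbon carries an H, so it is an aldehyde, not a ketone.
The groups actually present are: aldehyde, amine, ester.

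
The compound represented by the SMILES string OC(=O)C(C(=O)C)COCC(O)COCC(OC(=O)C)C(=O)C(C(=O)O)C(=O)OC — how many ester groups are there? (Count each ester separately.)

Taking each segment in turn:
  HOOC: –COOH: carbonyl C bonded to –OH and C → carboxylic acid (the –OH is not a separate alcohol).
  CH(COCH3): pendant –COCH3: carbonyl C bonded to two carbons → ketone.
  CH2OCH2: C–O–C with sp³ carbons on both sides and no adjacent C=O → ether.
  CH(OH): –OH on an sp³ carbon → alcohol (secondary).
  CH2OCH2: C–O–C with sp³ carbons on both sides and no adjacent C=O → ether.
  CH(OCOCH3): pendant –OC(=O)CH3: an acyloxy group → ester.
  CO: –C(=O)– with carbon on both sides → ketone.
  CH(COOH): pendant –COOH: carbonyl C bonded to C and –OH → carboxylic acid.
  COOCH3: –C(=O)OCH3: carbonyl C bonded to C and to –OCH3 → ester (not ketone + ether).
Ester appears at: CH(OCOCH3), COOCH3 → 2.

2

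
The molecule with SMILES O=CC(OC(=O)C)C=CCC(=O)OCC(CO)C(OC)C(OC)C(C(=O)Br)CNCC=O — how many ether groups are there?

Working along the chain:
  OHC: terminal –CHO: carbonyl C bonded to H and C → aldehyde.
  CH(OCOCH3): pendant –OC(=O)CH3: an acyloxy group → ester.
  CH=CH: C=C double bond → alkene.
  CH2COOCH2: –C(=O)–O–C with C on the carbonyl side → ester.
  CH(CH2OH): pendant –CH2OH on an sp³ backbone C → alcohol.
  CH(OCH3): pendant –OCH3: C–O–C with sp³ C, no adjacent C=O → ether.
  CH(OCH3): pendant –OCH3: C–O–C with sp³ C, no adjacent C=O → ether.
  CH(COBr): pendant –C(=O)X: carbonyl C bonded to C and halogen → acyl halide.
  CH2NHCH2: C–N–C with sp³ carbons and no adjacent C=O → amine (secondary).
  CHO: terminal –CHO: carbonyl C bonded to H and C → aldehyde.
Ether appears at: CH(OCH3), CH(OCH3) → 2.

2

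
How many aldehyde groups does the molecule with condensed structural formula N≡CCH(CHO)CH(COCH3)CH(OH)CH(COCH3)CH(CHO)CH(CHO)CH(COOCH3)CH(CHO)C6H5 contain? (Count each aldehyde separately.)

4

N≡C–: carbon triple-bonded to nitrogen → nitrile.
pendant –CHO: carbonyl C bonded to C and H → aldehyde.
pendant –COCH3: carbonyl C bonded to two carbons → ketone.
–OH on an sp³ carbon → alcohol (secondary).
pendant –COCH3: carbonyl C bonded to two carbons → ketone.
pendant –CHO: carbonyl C bonded to C and H → aldehyde.
pendant –CHO: carbonyl C bonded to C and H → aldehyde.
pendant –COOCH3: carbonyl C bonded to C and –OCH3 → ester.
pendant –CHO: carbonyl C bonded to C and H → aldehyde.
–C6H5 phenyl ring → arene.
Aldehyde appears at: CH(CHO), CH(CHO), CH(CHO), CH(CHO) → 4.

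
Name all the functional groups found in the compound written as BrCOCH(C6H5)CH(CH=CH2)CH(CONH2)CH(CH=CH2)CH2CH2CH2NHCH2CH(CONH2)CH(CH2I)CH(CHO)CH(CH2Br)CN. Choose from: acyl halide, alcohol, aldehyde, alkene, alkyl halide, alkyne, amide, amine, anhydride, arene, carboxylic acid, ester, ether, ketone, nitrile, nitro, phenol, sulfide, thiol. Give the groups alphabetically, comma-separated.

acyl halide, aldehyde, alkene, alkyl halide, amide, amine, arene, nitrile

Taking each segment in turn:
  BrCO: –C(=O)Br: carbonyl C bonded to C and to a halogen → acyl halide (not alkyl halide).
  CH(C6H5): pendant –C6H5: benzene ring → arene.
  CH(CH=CH2): pendant –CH=CH2: C=C double bond → alkene.
  CH(CONH2): pendant –CONH2: carbonyl C bonded to C and N → amide.
  CH(CH=CH2): pendant –CH=CH2: C=C double bond → alkene.
  CH2NHCH2: C–N–C with sp³ carbons and no adjacent C=O → amine (secondary).
  CH(CONH2): pendant –CONH2: carbonyl C bonded to C and N → amide.
  CH(CH2I): pendant –CH2X: halogen on sp³ carbon → alkyl halide.
  CH(CHO): pendant –CHO: carbonyl C bonded to C and H → aldehyde.
  CH(CH2Br): pendant –CH2X: halogen on sp³ carbon → alkyl halide.
  CN: –C≡N: carbon triple-bonded to nitrogen → nitrile.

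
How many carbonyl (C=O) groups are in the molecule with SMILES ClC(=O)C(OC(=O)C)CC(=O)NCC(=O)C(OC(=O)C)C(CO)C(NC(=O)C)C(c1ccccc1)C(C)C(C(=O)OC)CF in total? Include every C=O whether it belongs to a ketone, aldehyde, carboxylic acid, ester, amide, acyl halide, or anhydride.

7

ClCO: acyl halide, 1 C=O (running total 1).
CH(OCOCH3): ester, 1 C=O (running total 2).
CH2CONHCH2: amide, 1 C=O (running total 3).
CO: ketone, 1 C=O (running total 4).
CH(OCOCH3): ester, 1 C=O (running total 5).
CH(NHCOCH3): amide, 1 C=O (running total 6).
CH(COOCH3): ester, 1 C=O (running total 7).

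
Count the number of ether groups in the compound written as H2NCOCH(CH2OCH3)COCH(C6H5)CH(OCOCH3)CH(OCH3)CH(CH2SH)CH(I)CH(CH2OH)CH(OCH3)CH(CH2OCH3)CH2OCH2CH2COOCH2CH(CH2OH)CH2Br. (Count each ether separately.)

5

Taking each segment in turn:
  H2NCO: –C(=O)NH2: carbonyl C bonded to C and to N → amide (the N is not a separate amine).
  CH(CH2OCH3): pendant –CH2OCH3: C–O–C linkage → ether.
  CO: –C(=O)– with carbon on both sides → ketone.
  CH(C6H5): pendant –C6H5: benzene ring → arene.
  CH(OCOCH3): pendant –OC(=O)CH3: an acyloxy group → ester.
  CH(OCH3): pendant –OCH3: C–O–C with sp³ C, no adjacent C=O → ether.
  CH(CH2SH): pendant –CH2SH → thiol.
  CH(I): halogen on an sp³ carbon → alkyl halide.
  CH(CH2OH): pendant –CH2OH on an sp³ backbone C → alcohol.
  CH(OCH3): pendant –OCH3: C–O–C with sp³ C, no adjacent C=O → ether.
  CH(CH2OCH3): pendant –CH2OCH3: C–O–C linkage → ether.
  CH2OCH2: C–O–C with sp³ carbons on both sides and no adjacent C=O → ether.
  CH2COOCH2: –C(=O)–O–C with C on the carbonyl side → ester.
  CH(CH2OH): pendant –CH2OH on an sp³ backbone C → alcohol.
  CH2Br: halogen on an sp³ carbon → alkyl halide.
Ether appears at: CH(CH2OCH3), CH(OCH3), CH(OCH3), CH(CH2OCH3), CH2OCH2 → 5.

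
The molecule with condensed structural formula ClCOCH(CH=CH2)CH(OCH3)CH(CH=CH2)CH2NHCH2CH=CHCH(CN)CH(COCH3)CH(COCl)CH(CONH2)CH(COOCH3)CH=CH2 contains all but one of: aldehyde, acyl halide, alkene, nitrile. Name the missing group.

aldehyde

alkene: present (CH(CH=CH2) — pendant –CH=CH2: C=C double bond → alkene).
nitrile: present (CH(CN) — pendant –C≡N: nitrile).
acyl halide: present (ClCO — –C(=O)Cl: carbonyl C bonded to C and to a halogen → acyl halide (not alkyl halide)).
aldehyde: absent. In CH(COCH3), the carbonyl carbon is bonded to two carbons, so it is a ketone, not an aldehyde.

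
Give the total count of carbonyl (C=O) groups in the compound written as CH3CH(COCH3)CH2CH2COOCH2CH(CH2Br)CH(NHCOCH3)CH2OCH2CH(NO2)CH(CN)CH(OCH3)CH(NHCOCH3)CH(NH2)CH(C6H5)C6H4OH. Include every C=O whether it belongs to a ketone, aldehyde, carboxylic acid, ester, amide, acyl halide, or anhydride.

CH(COCH3): ketone, 1 C=O (running total 1).
CH2COOCH2: ester, 1 C=O (running total 2).
CH(NHCOCH3): amide, 1 C=O (running total 3).
CH(NHCOCH3): amide, 1 C=O (running total 4).

4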